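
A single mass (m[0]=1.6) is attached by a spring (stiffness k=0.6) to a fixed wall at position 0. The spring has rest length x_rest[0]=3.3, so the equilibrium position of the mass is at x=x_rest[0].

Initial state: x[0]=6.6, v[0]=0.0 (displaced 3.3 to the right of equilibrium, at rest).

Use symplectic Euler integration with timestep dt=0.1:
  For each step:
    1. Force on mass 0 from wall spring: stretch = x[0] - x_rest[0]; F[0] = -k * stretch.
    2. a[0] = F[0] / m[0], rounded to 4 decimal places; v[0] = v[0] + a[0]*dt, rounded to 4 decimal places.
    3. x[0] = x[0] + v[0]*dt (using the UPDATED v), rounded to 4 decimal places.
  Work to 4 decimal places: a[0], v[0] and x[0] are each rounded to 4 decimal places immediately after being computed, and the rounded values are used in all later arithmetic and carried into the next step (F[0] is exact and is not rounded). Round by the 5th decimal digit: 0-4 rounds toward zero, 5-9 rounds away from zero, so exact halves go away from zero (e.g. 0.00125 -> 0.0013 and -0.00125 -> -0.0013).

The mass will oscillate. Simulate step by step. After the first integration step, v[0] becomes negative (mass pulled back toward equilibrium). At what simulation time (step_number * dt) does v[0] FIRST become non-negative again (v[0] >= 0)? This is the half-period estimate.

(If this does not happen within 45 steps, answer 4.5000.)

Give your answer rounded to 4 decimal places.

Step 0: x=[6.6000] v=[0.0000]
Step 1: x=[6.5876] v=[-0.1238]
Step 2: x=[6.5629] v=[-0.2471]
Step 3: x=[6.5260] v=[-0.3695]
Step 4: x=[6.4770] v=[-0.4905]
Step 5: x=[6.4160] v=[-0.6096]
Step 6: x=[6.3434] v=[-0.7265]
Step 7: x=[6.2593] v=[-0.8406]
Step 8: x=[6.1641] v=[-0.9516]
Step 9: x=[6.0582] v=[-1.0590]
Step 10: x=[5.9420] v=[-1.1624]
Step 11: x=[5.8159] v=[-1.2615]
Step 12: x=[5.6803] v=[-1.3559]
Step 13: x=[5.5358] v=[-1.4452]
Step 14: x=[5.3829] v=[-1.5290]
Step 15: x=[5.2222] v=[-1.6071]
Step 16: x=[5.0543] v=[-1.6792]
Step 17: x=[4.8798] v=[-1.7450]
Step 18: x=[4.6994] v=[-1.8042]
Step 19: x=[4.5137] v=[-1.8567]
Step 20: x=[4.3235] v=[-1.9022]
Step 21: x=[4.1294] v=[-1.9406]
Step 22: x=[3.9322] v=[-1.9717]
Step 23: x=[3.7327] v=[-1.9954]
Step 24: x=[3.5315] v=[-2.0116]
Step 25: x=[3.3295] v=[-2.0203]
Step 26: x=[3.1274] v=[-2.0214]
Step 27: x=[2.9259] v=[-2.0149]
Step 28: x=[2.7258] v=[-2.0009]
Step 29: x=[2.5279] v=[-1.9794]
Step 30: x=[2.3329] v=[-1.9505]
Step 31: x=[2.1415] v=[-1.9142]
Step 32: x=[1.9544] v=[-1.8708]
Step 33: x=[1.7724] v=[-1.8203]
Step 34: x=[1.5961] v=[-1.7630]
Step 35: x=[1.4262] v=[-1.6991]
Step 36: x=[1.2633] v=[-1.6288]
Step 37: x=[1.1081] v=[-1.5524]
Step 38: x=[0.9611] v=[-1.4702]
Step 39: x=[0.8229] v=[-1.3825]
Step 40: x=[0.6939] v=[-1.2896]
Step 41: x=[0.5747] v=[-1.1919]
Step 42: x=[0.4657] v=[-1.0897]
Step 43: x=[0.3674] v=[-0.9834]
Step 44: x=[0.2801] v=[-0.8734]
Step 45: x=[0.2041] v=[-0.7602]
v[0] did not become non-negative within 45 steps; using fallback time=4.5000

Answer: 4.5000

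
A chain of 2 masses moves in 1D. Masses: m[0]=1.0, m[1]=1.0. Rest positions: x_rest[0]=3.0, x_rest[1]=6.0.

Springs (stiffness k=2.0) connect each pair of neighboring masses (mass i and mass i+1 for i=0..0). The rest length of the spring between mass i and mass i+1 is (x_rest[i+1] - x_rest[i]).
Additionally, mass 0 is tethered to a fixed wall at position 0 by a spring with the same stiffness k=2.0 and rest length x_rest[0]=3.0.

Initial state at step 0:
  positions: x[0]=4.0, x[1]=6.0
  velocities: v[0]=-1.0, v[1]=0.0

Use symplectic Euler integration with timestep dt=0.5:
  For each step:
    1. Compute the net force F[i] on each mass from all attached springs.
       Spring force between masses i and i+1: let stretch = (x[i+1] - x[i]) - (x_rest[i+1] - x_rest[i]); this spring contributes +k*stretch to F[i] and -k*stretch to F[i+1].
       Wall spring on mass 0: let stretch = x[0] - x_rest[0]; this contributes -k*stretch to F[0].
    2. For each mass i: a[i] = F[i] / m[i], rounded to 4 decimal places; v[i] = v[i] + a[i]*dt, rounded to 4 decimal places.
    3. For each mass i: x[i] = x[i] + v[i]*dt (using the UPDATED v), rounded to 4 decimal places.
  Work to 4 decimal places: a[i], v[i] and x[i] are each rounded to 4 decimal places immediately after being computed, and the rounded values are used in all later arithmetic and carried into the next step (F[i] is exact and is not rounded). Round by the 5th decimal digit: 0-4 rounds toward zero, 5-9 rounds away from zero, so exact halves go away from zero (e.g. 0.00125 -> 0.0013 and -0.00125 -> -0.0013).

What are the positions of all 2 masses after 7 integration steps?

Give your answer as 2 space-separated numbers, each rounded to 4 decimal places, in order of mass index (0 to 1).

Answer: 1.5547 6.2266

Derivation:
Step 0: x=[4.0000 6.0000] v=[-1.0000 0.0000]
Step 1: x=[2.5000 6.5000] v=[-3.0000 1.0000]
Step 2: x=[1.7500 6.5000] v=[-1.5000 0.0000]
Step 3: x=[2.5000 5.6250] v=[1.5000 -1.7500]
Step 4: x=[3.5625 4.6875] v=[2.1250 -1.8750]
Step 5: x=[3.4063 4.6875] v=[-0.3125 0.0000]
Step 6: x=[2.1875 5.5469] v=[-2.4376 1.7188]
Step 7: x=[1.5547 6.2266] v=[-1.2657 1.3594]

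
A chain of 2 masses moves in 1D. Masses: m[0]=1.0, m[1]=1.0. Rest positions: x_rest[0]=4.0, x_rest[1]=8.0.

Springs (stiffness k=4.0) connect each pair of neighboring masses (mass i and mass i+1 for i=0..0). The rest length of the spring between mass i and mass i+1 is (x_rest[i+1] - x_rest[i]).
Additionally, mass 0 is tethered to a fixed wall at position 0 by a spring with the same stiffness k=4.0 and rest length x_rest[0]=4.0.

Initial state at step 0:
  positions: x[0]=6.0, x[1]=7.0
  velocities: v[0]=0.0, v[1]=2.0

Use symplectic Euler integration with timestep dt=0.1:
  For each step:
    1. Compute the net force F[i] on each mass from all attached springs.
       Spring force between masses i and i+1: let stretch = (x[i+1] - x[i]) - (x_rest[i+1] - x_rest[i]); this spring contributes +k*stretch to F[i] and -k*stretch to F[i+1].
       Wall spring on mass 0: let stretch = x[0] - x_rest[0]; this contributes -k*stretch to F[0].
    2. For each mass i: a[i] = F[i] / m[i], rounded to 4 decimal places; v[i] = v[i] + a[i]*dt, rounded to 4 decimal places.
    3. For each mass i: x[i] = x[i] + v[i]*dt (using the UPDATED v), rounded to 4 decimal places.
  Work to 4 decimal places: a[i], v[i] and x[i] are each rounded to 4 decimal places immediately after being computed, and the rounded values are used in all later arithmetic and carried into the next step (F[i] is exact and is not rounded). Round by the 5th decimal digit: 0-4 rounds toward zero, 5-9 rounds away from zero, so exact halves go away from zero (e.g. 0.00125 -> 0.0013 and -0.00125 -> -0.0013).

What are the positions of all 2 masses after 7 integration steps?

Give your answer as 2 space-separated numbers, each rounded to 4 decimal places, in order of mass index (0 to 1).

Answer: 2.9387 10.0326

Derivation:
Step 0: x=[6.0000 7.0000] v=[0.0000 2.0000]
Step 1: x=[5.8000 7.3200] v=[-2.0000 3.2000]
Step 2: x=[5.4288 7.7392] v=[-3.7120 4.1920]
Step 3: x=[4.9329 8.2260] v=[-4.9594 4.8678]
Step 4: x=[4.3714 8.7411] v=[-5.6153 5.1506]
Step 5: x=[3.8098 9.2414] v=[-5.6160 5.0027]
Step 6: x=[3.3131 9.6844] v=[-4.9673 4.4301]
Step 7: x=[2.9387 10.0326] v=[-3.7440 3.4816]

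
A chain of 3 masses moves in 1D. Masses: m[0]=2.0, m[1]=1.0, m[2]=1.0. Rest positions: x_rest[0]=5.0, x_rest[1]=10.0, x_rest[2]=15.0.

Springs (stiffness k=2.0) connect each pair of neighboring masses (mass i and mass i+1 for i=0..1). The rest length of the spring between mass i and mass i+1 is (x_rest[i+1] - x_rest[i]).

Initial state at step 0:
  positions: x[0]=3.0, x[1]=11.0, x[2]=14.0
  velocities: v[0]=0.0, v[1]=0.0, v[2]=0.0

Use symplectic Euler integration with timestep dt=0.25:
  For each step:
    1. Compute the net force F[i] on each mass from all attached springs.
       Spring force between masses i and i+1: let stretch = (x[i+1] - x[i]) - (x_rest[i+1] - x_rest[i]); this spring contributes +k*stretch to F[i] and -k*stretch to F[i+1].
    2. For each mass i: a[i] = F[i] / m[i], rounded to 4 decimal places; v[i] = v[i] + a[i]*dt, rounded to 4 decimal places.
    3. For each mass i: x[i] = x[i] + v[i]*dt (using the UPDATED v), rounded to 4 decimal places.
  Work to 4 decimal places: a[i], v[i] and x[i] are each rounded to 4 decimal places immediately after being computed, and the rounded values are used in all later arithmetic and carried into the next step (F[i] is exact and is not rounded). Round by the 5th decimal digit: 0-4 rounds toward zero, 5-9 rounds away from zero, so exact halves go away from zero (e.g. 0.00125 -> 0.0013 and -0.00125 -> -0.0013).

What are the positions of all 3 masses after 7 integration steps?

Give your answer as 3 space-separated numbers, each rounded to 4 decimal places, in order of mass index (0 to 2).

Step 0: x=[3.0000 11.0000 14.0000] v=[0.0000 0.0000 0.0000]
Step 1: x=[3.1875 10.3750 14.2500] v=[0.7500 -2.5000 1.0000]
Step 2: x=[3.5117 9.3359 14.6406] v=[1.2969 -4.1563 1.5625]
Step 3: x=[3.8875 8.2319 14.9932] v=[1.5030 -4.4161 1.4102]
Step 4: x=[4.2223 7.4300 15.1256] v=[1.3391 -3.2077 0.5296]
Step 5: x=[4.4451 7.1891 14.9211] v=[0.8910 -0.9638 -0.8182]
Step 6: x=[4.5269 7.5717 14.3751] v=[0.3270 1.5302 -2.1842]
Step 7: x=[4.4865 8.4241 13.6036] v=[-0.1618 3.4095 -3.0859]

Answer: 4.4865 8.4241 13.6036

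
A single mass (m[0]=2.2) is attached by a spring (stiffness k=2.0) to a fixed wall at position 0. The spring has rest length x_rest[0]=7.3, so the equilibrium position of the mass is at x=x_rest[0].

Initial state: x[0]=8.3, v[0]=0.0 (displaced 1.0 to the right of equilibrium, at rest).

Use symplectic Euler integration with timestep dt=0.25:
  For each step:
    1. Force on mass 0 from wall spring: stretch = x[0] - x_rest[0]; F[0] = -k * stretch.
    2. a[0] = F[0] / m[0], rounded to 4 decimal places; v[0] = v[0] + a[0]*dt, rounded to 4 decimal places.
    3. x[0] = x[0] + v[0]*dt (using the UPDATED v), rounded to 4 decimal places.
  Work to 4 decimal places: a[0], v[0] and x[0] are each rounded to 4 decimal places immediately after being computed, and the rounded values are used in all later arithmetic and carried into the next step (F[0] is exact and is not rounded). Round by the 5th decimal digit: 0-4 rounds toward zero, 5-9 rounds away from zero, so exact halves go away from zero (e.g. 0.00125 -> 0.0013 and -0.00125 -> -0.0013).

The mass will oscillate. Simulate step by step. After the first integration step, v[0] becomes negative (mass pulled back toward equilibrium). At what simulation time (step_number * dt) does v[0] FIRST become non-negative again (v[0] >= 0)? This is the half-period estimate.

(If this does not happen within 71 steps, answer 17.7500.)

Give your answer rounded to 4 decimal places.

Step 0: x=[8.3000] v=[0.0000]
Step 1: x=[8.2432] v=[-0.2273]
Step 2: x=[8.1328] v=[-0.4417]
Step 3: x=[7.9751] v=[-0.6310]
Step 4: x=[7.7790] v=[-0.7844]
Step 5: x=[7.5557] v=[-0.8933]
Step 6: x=[7.3179] v=[-0.9514]
Step 7: x=[7.0790] v=[-0.9555]
Step 8: x=[6.8527] v=[-0.9053]
Step 9: x=[6.6518] v=[-0.8037]
Step 10: x=[6.4877] v=[-0.6564]
Step 11: x=[6.3698] v=[-0.4718]
Step 12: x=[6.3047] v=[-0.2604]
Step 13: x=[6.2962] v=[-0.0342]
Step 14: x=[6.3447] v=[0.1939]
First v>=0 after going negative at step 14, time=3.5000

Answer: 3.5000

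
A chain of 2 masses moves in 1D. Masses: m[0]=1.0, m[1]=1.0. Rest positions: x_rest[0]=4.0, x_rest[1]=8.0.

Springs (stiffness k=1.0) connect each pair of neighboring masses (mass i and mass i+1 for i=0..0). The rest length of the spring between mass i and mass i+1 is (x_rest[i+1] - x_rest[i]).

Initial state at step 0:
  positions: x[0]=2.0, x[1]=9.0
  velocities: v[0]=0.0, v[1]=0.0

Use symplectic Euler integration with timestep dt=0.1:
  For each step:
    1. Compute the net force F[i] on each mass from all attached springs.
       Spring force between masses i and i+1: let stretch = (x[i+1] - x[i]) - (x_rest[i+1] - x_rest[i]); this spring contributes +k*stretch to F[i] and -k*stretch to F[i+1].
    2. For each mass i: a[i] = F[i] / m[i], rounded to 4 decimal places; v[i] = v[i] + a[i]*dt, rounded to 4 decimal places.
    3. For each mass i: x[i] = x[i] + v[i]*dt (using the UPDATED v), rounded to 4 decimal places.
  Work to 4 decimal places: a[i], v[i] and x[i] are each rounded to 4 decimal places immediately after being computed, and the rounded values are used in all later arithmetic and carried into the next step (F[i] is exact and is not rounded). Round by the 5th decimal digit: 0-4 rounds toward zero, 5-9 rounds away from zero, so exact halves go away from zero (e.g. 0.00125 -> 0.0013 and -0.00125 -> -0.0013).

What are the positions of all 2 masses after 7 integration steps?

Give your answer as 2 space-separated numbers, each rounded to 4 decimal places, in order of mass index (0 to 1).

Step 0: x=[2.0000 9.0000] v=[0.0000 0.0000]
Step 1: x=[2.0300 8.9700] v=[0.3000 -0.3000]
Step 2: x=[2.0894 8.9106] v=[0.5940 -0.5940]
Step 3: x=[2.1770 8.8230] v=[0.8761 -0.8761]
Step 4: x=[2.2911 8.7089] v=[1.1407 -1.1407]
Step 5: x=[2.4294 8.5707] v=[1.3825 -1.3825]
Step 6: x=[2.5891 8.4110] v=[1.5966 -1.5966]
Step 7: x=[2.7670 8.2331] v=[1.7788 -1.7788]

Answer: 2.7670 8.2331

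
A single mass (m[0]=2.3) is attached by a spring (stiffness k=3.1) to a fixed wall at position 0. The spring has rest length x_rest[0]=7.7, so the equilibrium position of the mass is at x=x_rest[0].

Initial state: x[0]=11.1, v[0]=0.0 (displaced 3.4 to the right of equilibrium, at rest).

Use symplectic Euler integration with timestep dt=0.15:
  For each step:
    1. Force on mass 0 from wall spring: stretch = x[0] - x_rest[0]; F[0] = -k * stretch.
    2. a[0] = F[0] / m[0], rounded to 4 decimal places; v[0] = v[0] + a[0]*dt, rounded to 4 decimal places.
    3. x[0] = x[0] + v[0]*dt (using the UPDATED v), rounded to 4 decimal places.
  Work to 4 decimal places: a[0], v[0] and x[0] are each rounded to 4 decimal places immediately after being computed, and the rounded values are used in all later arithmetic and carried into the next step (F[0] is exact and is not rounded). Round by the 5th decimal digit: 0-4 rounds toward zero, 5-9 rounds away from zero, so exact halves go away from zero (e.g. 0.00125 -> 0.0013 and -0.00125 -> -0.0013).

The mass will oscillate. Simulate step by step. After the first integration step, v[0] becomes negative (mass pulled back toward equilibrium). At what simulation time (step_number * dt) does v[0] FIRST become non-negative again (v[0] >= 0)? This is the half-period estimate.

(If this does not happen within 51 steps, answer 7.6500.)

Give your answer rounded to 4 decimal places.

Answer: 2.8500

Derivation:
Step 0: x=[11.1000] v=[0.0000]
Step 1: x=[10.9969] v=[-0.6874]
Step 2: x=[10.7938] v=[-1.3539]
Step 3: x=[10.4969] v=[-1.9794]
Step 4: x=[10.1152] v=[-2.5449]
Step 5: x=[9.6602] v=[-3.0332]
Step 6: x=[9.1458] v=[-3.4295]
Step 7: x=[8.5875] v=[-3.7218]
Step 8: x=[8.0023] v=[-3.9012]
Step 9: x=[7.4080] v=[-3.9623]
Step 10: x=[6.8225] v=[-3.9033]
Step 11: x=[6.2636] v=[-3.7259]
Step 12: x=[5.7483] v=[-3.4355]
Step 13: x=[5.2922] v=[-3.0409]
Step 14: x=[4.9091] v=[-2.5541]
Step 15: x=[4.6106] v=[-1.9899]
Step 16: x=[4.4058] v=[-1.3653]
Step 17: x=[4.3009] v=[-0.6993]
Step 18: x=[4.2991] v=[-0.0121]
Step 19: x=[4.4004] v=[0.6755]
First v>=0 after going negative at step 19, time=2.8500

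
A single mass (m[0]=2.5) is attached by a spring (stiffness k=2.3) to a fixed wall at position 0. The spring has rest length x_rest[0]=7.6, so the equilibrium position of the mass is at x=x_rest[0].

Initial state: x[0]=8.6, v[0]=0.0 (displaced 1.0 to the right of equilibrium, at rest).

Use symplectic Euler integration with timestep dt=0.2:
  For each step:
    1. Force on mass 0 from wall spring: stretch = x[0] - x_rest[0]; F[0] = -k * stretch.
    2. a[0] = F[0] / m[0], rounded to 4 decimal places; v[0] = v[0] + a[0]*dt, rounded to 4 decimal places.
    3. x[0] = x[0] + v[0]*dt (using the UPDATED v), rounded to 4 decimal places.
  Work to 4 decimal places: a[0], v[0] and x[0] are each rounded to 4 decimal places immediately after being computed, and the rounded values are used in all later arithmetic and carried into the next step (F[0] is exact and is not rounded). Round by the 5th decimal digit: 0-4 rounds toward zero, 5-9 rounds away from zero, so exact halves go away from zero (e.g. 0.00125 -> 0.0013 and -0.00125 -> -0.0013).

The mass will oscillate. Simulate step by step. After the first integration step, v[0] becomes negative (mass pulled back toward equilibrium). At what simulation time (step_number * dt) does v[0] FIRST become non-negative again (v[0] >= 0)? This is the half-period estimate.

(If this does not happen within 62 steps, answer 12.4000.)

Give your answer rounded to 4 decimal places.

Answer: 3.4000

Derivation:
Step 0: x=[8.6000] v=[0.0000]
Step 1: x=[8.5632] v=[-0.1840]
Step 2: x=[8.4910] v=[-0.3612]
Step 3: x=[8.3860] v=[-0.5251]
Step 4: x=[8.2521] v=[-0.6697]
Step 5: x=[8.0942] v=[-0.7897]
Step 6: x=[7.9181] v=[-0.8806]
Step 7: x=[7.7303] v=[-0.9391]
Step 8: x=[7.5377] v=[-0.9631]
Step 9: x=[7.3474] v=[-0.9516]
Step 10: x=[7.1664] v=[-0.9051]
Step 11: x=[7.0013] v=[-0.8253]
Step 12: x=[6.8583] v=[-0.7151]
Step 13: x=[6.7426] v=[-0.5786]
Step 14: x=[6.6584] v=[-0.4208]
Step 15: x=[6.6089] v=[-0.2475]
Step 16: x=[6.5959] v=[-0.0651]
Step 17: x=[6.6198] v=[0.1197]
First v>=0 after going negative at step 17, time=3.4000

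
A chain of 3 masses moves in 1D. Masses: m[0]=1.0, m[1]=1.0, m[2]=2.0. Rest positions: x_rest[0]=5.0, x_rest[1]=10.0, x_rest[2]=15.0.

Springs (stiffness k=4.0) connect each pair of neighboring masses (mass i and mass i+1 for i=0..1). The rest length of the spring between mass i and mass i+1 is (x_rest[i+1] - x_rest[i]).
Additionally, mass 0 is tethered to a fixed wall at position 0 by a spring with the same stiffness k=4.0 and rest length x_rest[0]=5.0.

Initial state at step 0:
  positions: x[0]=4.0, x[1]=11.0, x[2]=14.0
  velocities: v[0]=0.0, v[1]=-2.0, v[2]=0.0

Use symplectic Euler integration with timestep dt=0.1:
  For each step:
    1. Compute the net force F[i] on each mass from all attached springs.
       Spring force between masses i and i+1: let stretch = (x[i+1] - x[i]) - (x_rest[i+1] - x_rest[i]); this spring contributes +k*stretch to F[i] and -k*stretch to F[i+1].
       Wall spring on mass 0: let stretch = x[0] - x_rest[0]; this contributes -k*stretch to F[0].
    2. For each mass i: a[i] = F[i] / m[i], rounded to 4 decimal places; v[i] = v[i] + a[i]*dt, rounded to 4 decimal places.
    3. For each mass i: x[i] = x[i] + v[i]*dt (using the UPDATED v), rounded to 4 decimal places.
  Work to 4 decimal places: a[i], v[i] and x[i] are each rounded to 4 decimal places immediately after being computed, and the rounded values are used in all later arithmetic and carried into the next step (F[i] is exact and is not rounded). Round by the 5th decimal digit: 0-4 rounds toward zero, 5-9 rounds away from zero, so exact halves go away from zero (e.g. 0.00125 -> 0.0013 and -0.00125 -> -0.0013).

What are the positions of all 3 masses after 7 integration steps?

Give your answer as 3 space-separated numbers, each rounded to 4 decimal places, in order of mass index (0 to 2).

Answer: 5.4274 7.7916 14.5262

Derivation:
Step 0: x=[4.0000 11.0000 14.0000] v=[0.0000 -2.0000 0.0000]
Step 1: x=[4.1200 10.6400 14.0400] v=[1.2000 -3.6000 0.4000]
Step 2: x=[4.3360 10.1552 14.1120] v=[2.1600 -4.8480 0.7200]
Step 3: x=[4.6113 9.5959 14.2049] v=[2.7533 -5.5930 0.9286]
Step 4: x=[4.9016 9.0216 14.3056] v=[2.9026 -5.7432 1.0068]
Step 5: x=[5.1606 8.4938 14.4006] v=[2.5900 -5.2776 0.9500]
Step 6: x=[5.3465 8.0690 14.4775] v=[1.8590 -4.2482 0.7686]
Step 7: x=[5.4274 7.7916 14.5262] v=[0.8094 -2.7738 0.4869]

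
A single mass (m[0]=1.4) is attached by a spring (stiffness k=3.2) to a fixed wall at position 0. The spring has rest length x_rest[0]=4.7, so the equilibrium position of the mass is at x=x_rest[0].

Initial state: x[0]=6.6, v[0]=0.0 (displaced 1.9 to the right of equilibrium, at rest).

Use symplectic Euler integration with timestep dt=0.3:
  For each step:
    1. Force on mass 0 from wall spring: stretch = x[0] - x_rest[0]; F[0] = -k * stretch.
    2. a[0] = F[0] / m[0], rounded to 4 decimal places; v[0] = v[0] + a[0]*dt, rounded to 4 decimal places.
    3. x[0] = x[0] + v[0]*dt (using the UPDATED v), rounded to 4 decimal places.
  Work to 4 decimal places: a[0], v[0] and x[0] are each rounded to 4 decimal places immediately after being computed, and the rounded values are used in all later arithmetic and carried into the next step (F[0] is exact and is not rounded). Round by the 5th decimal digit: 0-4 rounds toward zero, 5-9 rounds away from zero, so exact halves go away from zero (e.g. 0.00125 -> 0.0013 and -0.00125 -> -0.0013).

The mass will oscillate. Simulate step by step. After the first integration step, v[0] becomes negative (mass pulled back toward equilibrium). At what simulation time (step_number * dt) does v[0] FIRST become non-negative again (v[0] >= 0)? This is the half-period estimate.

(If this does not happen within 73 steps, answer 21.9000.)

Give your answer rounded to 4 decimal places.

Step 0: x=[6.6000] v=[0.0000]
Step 1: x=[6.2091] v=[-1.3029]
Step 2: x=[5.5078] v=[-2.3377]
Step 3: x=[4.6403] v=[-2.8916]
Step 4: x=[3.7851] v=[-2.8507]
Step 5: x=[3.1181] v=[-2.2233]
Step 6: x=[2.7765] v=[-1.1386]
Step 7: x=[2.8306] v=[0.1804]
First v>=0 after going negative at step 7, time=2.1000

Answer: 2.1000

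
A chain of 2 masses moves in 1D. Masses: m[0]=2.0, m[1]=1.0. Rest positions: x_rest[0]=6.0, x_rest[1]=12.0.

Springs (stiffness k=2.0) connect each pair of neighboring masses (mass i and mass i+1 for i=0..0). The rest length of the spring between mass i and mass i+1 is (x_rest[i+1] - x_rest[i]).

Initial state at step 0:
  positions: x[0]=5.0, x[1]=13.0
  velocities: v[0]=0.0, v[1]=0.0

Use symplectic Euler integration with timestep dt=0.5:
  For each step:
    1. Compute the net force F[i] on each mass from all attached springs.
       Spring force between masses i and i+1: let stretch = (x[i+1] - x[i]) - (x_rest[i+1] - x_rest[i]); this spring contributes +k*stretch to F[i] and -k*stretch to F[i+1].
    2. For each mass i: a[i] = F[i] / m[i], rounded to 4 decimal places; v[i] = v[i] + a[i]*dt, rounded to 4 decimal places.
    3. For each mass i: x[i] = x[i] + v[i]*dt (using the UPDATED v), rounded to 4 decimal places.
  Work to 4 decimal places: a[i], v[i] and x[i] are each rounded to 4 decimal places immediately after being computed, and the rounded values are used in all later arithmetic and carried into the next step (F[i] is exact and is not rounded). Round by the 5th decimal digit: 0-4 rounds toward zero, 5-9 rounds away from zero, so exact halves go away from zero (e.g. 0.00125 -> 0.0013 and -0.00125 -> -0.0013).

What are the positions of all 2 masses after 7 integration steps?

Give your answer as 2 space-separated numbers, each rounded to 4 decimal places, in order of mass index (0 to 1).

Step 0: x=[5.0000 13.0000] v=[0.0000 0.0000]
Step 1: x=[5.5000 12.0000] v=[1.0000 -2.0000]
Step 2: x=[6.1250 10.7500] v=[1.2500 -2.5000]
Step 3: x=[6.4063 10.1875] v=[0.5625 -1.1250]
Step 4: x=[6.1329 10.7344] v=[-0.5469 1.0938]
Step 5: x=[5.5098 11.9806] v=[-1.2462 2.4923]
Step 6: x=[5.0044 12.9914] v=[-1.0108 2.0215]
Step 7: x=[4.9958 13.0087] v=[-0.0173 0.0345]

Answer: 4.9958 13.0087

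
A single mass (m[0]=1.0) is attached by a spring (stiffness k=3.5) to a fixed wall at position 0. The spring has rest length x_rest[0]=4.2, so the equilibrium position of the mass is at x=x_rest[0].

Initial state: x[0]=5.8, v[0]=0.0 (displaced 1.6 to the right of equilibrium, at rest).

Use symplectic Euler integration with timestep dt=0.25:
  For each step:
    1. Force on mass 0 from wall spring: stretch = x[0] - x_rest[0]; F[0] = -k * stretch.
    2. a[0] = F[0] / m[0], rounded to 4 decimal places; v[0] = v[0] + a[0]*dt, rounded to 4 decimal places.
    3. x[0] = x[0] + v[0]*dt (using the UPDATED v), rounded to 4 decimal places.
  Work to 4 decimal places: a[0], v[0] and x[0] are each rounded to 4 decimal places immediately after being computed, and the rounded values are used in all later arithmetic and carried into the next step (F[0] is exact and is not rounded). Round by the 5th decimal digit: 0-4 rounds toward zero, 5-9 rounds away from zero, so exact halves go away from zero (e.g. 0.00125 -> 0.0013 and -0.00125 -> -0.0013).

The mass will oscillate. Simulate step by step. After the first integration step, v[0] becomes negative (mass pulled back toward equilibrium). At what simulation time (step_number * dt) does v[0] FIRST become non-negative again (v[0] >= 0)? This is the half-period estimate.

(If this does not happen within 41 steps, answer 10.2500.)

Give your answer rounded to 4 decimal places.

Answer: 1.7500

Derivation:
Step 0: x=[5.8000] v=[0.0000]
Step 1: x=[5.4500] v=[-1.4000]
Step 2: x=[4.8266] v=[-2.4938]
Step 3: x=[4.0661] v=[-3.0421]
Step 4: x=[3.3349] v=[-2.9249]
Step 5: x=[2.7929] v=[-2.1679]
Step 6: x=[2.5587] v=[-0.9367]
Step 7: x=[2.6836] v=[0.4995]
First v>=0 after going negative at step 7, time=1.7500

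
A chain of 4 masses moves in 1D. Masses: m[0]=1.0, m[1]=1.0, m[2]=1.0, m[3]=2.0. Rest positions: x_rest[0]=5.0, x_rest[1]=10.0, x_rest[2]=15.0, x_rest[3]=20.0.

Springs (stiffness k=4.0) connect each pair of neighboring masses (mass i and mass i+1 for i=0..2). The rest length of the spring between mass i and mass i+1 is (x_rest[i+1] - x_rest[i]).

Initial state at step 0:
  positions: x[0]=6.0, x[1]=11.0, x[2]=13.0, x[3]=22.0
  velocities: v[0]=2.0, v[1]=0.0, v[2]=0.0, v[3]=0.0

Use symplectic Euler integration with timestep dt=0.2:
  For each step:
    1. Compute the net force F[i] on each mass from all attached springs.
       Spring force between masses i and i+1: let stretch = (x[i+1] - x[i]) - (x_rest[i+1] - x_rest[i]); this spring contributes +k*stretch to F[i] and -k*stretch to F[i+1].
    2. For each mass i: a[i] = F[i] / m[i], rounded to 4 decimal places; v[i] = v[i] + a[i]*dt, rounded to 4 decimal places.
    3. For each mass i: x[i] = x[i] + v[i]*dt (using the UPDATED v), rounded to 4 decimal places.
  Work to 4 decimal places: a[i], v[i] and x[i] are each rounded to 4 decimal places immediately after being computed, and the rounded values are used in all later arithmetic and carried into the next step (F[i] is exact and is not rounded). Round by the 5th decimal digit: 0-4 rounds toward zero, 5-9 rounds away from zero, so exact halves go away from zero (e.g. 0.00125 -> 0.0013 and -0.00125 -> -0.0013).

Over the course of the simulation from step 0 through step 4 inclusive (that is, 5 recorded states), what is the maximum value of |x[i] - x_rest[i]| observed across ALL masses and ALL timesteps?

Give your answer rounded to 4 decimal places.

Answer: 3.4367

Derivation:
Step 0: x=[6.0000 11.0000 13.0000 22.0000] v=[2.0000 0.0000 0.0000 0.0000]
Step 1: x=[6.4000 10.5200 14.1200 21.6800] v=[2.0000 -2.4000 5.6000 -1.6000]
Step 2: x=[6.6592 9.9568 15.8736 21.1552] v=[1.2960 -2.8160 8.7680 -2.6240]
Step 3: x=[6.6460 9.8127 17.5256 20.6079] v=[-0.0659 -0.7206 8.2598 -2.7366]
Step 4: x=[6.3395 10.3960 18.4367 20.2140] v=[-1.5325 2.9164 4.5553 -1.9695]
Max displacement = 3.4367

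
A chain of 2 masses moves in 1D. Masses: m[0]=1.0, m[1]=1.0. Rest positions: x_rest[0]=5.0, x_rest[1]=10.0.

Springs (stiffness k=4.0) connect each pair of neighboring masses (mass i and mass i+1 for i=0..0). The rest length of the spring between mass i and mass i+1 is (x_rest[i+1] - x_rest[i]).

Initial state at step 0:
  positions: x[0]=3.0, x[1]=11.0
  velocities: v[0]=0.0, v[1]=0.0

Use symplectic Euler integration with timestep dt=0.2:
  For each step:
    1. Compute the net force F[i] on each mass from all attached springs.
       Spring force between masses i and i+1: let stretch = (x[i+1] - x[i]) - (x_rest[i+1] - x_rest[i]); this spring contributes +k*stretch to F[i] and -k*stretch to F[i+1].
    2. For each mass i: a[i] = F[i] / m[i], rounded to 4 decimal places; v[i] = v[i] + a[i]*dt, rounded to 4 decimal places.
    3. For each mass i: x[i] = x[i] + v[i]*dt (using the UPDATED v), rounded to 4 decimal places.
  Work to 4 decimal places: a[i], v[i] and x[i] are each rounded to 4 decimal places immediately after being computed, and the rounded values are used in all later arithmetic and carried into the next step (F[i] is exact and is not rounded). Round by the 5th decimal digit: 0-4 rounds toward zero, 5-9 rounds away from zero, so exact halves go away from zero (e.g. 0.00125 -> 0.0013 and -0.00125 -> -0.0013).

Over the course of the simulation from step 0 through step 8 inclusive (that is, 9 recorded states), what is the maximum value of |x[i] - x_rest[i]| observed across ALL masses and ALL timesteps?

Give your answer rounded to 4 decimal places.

Answer: 2.0638

Derivation:
Step 0: x=[3.0000 11.0000] v=[0.0000 0.0000]
Step 1: x=[3.4800 10.5200] v=[2.4000 -2.4000]
Step 2: x=[4.2864 9.7136] v=[4.0320 -4.0320]
Step 3: x=[5.1612 8.8388] v=[4.3738 -4.3738]
Step 4: x=[5.8244 8.1756] v=[3.3159 -3.3159]
Step 5: x=[6.0638 7.9362] v=[1.1969 -1.1969]
Step 6: x=[5.8028 8.1972] v=[-1.3052 1.3052]
Step 7: x=[5.1249 8.8751] v=[-3.3897 3.3897]
Step 8: x=[4.2470 9.7530] v=[-4.3895 4.3895]
Max displacement = 2.0638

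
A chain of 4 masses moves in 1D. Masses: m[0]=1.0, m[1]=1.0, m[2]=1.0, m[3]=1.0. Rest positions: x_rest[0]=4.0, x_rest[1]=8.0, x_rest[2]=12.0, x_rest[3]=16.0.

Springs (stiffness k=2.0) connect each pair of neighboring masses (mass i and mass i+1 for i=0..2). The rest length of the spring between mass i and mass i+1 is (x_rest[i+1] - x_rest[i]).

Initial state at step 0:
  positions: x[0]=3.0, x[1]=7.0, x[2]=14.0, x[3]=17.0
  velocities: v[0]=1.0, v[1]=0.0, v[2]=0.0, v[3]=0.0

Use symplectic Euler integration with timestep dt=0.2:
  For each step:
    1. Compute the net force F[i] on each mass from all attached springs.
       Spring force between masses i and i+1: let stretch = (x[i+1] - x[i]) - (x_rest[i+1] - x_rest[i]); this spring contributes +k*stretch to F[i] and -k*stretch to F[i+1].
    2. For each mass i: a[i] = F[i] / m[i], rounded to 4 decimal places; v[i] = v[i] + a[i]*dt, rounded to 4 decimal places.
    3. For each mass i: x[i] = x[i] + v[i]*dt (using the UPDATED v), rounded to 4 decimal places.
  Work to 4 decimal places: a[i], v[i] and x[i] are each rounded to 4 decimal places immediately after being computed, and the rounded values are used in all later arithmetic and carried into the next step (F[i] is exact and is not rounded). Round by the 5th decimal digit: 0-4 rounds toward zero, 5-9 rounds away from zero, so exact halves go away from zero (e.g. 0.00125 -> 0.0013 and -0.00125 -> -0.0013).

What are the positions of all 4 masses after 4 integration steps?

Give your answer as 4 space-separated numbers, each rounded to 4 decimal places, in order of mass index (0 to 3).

Step 0: x=[3.0000 7.0000 14.0000 17.0000] v=[1.0000 0.0000 0.0000 0.0000]
Step 1: x=[3.2000 7.2400 13.6800 17.0800] v=[1.0000 1.2000 -1.6000 0.4000]
Step 2: x=[3.4032 7.6720 13.1168 17.2080] v=[1.0160 2.1600 -2.8160 0.6400]
Step 3: x=[3.6279 8.1981 12.4453 17.3287] v=[1.1235 2.6304 -3.3574 0.6035]
Step 4: x=[3.8982 8.6983 11.8247 17.3787] v=[1.3516 2.5012 -3.1029 0.2501]

Answer: 3.8982 8.6983 11.8247 17.3787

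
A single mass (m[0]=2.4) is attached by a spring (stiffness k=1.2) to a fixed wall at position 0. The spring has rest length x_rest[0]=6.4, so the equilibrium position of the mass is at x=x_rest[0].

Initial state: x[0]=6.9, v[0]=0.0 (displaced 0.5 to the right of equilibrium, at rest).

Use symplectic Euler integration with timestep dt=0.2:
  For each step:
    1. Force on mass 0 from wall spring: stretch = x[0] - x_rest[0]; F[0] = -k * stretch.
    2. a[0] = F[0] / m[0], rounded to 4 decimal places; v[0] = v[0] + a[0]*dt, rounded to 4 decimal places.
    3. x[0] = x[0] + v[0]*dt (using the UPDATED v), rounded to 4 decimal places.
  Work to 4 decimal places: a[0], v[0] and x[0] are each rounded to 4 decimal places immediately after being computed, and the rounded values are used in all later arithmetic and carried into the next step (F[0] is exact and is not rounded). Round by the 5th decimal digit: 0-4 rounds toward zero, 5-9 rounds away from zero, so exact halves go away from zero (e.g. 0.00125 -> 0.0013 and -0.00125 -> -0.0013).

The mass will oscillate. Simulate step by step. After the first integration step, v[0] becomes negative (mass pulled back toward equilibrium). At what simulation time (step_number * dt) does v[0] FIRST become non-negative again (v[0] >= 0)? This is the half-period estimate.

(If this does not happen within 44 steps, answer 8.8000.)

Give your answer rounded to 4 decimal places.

Step 0: x=[6.9000] v=[0.0000]
Step 1: x=[6.8900] v=[-0.0500]
Step 2: x=[6.8702] v=[-0.0990]
Step 3: x=[6.8410] v=[-0.1460]
Step 4: x=[6.8030] v=[-0.1901]
Step 5: x=[6.7569] v=[-0.2304]
Step 6: x=[6.7037] v=[-0.2661]
Step 7: x=[6.6444] v=[-0.2965]
Step 8: x=[6.5802] v=[-0.3209]
Step 9: x=[6.5124] v=[-0.3389]
Step 10: x=[6.4424] v=[-0.3501]
Step 11: x=[6.3715] v=[-0.3543]
Step 12: x=[6.3012] v=[-0.3514]
Step 13: x=[6.2329] v=[-0.3415]
Step 14: x=[6.1679] v=[-0.3248]
Step 15: x=[6.1076] v=[-0.3016]
Step 16: x=[6.0531] v=[-0.2724]
Step 17: x=[6.0056] v=[-0.2377]
Step 18: x=[5.9659] v=[-0.1983]
Step 19: x=[5.9349] v=[-0.1549]
Step 20: x=[5.9132] v=[-0.1084]
Step 21: x=[5.9013] v=[-0.0597]
Step 22: x=[5.8993] v=[-0.0098]
Step 23: x=[5.9074] v=[0.0403]
First v>=0 after going negative at step 23, time=4.6000

Answer: 4.6000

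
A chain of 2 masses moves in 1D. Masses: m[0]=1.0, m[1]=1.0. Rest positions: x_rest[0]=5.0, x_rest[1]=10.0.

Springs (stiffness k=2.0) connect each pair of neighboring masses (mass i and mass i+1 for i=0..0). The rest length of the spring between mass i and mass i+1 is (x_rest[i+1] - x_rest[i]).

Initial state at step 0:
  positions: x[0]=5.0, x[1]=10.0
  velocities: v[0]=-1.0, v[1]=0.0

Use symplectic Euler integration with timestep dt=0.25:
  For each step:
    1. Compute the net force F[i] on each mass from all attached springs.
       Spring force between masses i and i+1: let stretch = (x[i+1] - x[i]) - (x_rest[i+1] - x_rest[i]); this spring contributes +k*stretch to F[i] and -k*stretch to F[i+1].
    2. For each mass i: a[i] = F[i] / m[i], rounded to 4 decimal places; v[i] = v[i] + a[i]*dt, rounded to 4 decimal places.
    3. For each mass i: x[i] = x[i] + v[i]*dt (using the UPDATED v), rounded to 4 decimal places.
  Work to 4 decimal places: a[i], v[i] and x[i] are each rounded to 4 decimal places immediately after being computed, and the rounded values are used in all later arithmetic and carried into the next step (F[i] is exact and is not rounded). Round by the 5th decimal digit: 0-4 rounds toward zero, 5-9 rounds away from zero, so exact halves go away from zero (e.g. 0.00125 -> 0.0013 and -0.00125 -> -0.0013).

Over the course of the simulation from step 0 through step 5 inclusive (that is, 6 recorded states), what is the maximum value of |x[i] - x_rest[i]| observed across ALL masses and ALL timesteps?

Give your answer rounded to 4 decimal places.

Step 0: x=[5.0000 10.0000] v=[-1.0000 0.0000]
Step 1: x=[4.7500 10.0000] v=[-1.0000 0.0000]
Step 2: x=[4.5313 9.9688] v=[-0.8750 -0.1250]
Step 3: x=[4.3672 9.8829] v=[-0.6563 -0.3438]
Step 4: x=[4.2676 9.7325] v=[-0.3985 -0.6017]
Step 5: x=[4.2261 9.5240] v=[-0.1661 -0.8342]
Max displacement = 0.7739

Answer: 0.7739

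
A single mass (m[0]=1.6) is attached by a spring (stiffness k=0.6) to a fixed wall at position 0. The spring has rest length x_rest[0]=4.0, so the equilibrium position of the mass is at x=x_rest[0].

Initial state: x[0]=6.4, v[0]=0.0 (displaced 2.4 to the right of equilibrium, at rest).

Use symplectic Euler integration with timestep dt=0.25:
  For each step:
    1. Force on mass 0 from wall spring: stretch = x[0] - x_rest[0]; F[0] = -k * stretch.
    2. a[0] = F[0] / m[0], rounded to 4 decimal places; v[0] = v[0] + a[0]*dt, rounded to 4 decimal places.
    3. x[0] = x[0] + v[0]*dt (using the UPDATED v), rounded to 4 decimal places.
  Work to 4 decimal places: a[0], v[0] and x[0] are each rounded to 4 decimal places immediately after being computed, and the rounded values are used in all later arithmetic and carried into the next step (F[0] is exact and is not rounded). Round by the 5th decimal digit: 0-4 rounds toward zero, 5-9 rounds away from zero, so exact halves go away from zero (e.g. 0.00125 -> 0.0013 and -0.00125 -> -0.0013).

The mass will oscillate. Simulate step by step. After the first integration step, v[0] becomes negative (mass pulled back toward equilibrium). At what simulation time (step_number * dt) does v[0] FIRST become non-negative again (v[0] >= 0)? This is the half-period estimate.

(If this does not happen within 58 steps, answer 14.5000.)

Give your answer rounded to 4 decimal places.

Step 0: x=[6.4000] v=[0.0000]
Step 1: x=[6.3438] v=[-0.2250]
Step 2: x=[6.2326] v=[-0.4447]
Step 3: x=[6.0691] v=[-0.6540]
Step 4: x=[5.8571] v=[-0.8480]
Step 5: x=[5.6016] v=[-1.0221]
Step 6: x=[5.3085] v=[-1.1723]
Step 7: x=[4.9848] v=[-1.2950]
Step 8: x=[4.6380] v=[-1.3873]
Step 9: x=[4.2762] v=[-1.4471]
Step 10: x=[3.9080] v=[-1.4730]
Step 11: x=[3.5419] v=[-1.4644]
Step 12: x=[3.1865] v=[-1.4215]
Step 13: x=[2.8502] v=[-1.3452]
Step 14: x=[2.5409] v=[-1.2374]
Step 15: x=[2.2658] v=[-1.1006]
Step 16: x=[2.0313] v=[-0.9380]
Step 17: x=[1.8430] v=[-0.7534]
Step 18: x=[1.7052] v=[-0.5512]
Step 19: x=[1.6212] v=[-0.3361]
Step 20: x=[1.5929] v=[-0.1131]
Step 21: x=[1.6211] v=[0.1126]
First v>=0 after going negative at step 21, time=5.2500

Answer: 5.2500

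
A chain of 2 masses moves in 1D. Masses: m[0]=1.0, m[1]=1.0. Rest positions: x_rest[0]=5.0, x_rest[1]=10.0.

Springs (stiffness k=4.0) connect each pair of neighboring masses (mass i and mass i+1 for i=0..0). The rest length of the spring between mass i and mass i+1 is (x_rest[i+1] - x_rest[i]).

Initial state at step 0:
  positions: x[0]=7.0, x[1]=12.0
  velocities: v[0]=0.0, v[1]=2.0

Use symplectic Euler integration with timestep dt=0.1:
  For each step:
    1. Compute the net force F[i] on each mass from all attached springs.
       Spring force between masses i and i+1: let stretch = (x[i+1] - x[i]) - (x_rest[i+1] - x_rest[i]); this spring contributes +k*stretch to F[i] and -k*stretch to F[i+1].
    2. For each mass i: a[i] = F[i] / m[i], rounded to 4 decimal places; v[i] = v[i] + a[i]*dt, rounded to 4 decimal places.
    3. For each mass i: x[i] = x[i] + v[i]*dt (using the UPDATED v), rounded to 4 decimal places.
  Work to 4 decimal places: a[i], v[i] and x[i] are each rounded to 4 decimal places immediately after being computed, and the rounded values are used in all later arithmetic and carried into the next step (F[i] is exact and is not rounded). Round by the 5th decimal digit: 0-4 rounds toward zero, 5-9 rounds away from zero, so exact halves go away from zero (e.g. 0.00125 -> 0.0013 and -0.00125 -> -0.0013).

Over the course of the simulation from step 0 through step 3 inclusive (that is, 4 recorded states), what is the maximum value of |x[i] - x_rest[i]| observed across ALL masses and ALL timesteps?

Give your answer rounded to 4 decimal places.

Step 0: x=[7.0000 12.0000] v=[0.0000 2.0000]
Step 1: x=[7.0000 12.2000] v=[0.0000 2.0000]
Step 2: x=[7.0080 12.3920] v=[0.0800 1.9200]
Step 3: x=[7.0314 12.5686] v=[0.2336 1.7664]
Max displacement = 2.5686

Answer: 2.5686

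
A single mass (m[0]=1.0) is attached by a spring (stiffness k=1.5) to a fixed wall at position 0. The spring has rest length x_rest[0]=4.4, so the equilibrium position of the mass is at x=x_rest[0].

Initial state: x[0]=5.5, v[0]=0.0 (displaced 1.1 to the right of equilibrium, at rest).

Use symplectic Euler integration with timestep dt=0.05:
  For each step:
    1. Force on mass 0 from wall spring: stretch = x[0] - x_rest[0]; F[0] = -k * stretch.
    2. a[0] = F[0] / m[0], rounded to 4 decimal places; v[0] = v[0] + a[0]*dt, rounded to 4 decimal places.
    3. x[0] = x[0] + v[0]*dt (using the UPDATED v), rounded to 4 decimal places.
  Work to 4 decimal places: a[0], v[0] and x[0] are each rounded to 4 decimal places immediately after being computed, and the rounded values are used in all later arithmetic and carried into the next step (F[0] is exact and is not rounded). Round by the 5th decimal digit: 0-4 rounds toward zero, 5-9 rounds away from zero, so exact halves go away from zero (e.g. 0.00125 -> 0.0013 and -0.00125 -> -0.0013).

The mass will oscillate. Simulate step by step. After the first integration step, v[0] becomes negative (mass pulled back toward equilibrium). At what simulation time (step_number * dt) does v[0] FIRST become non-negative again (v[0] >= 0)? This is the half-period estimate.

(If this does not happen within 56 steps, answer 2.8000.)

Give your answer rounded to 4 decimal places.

Step 0: x=[5.5000] v=[0.0000]
Step 1: x=[5.4959] v=[-0.0825]
Step 2: x=[5.4877] v=[-0.1647]
Step 3: x=[5.4754] v=[-0.2463]
Step 4: x=[5.4591] v=[-0.3270]
Step 5: x=[5.4388] v=[-0.4064]
Step 6: x=[5.4146] v=[-0.4843]
Step 7: x=[5.3866] v=[-0.5604]
Step 8: x=[5.3549] v=[-0.6344]
Step 9: x=[5.3196] v=[-0.7060]
Step 10: x=[5.2809] v=[-0.7750]
Step 11: x=[5.2388] v=[-0.8411]
Step 12: x=[5.1936] v=[-0.9040]
Step 13: x=[5.1454] v=[-0.9635]
Step 14: x=[5.0944] v=[-1.0194]
Step 15: x=[5.0408] v=[-1.0715]
Step 16: x=[4.9848] v=[-1.1196]
Step 17: x=[4.9266] v=[-1.1635]
Step 18: x=[4.8665] v=[-1.2030]
Step 19: x=[4.8046] v=[-1.2380]
Step 20: x=[4.7412] v=[-1.2683]
Step 21: x=[4.6765] v=[-1.2939]
Step 22: x=[4.6108] v=[-1.3146]
Step 23: x=[4.5443] v=[-1.3304]
Step 24: x=[4.4772] v=[-1.3412]
Step 25: x=[4.4099] v=[-1.3470]
Step 26: x=[4.3425] v=[-1.3477]
Step 27: x=[4.2753] v=[-1.3434]
Step 28: x=[4.2086] v=[-1.3340]
Step 29: x=[4.1426] v=[-1.3196]
Step 30: x=[4.0776] v=[-1.3003]
Step 31: x=[4.0138] v=[-1.2761]
Step 32: x=[3.9514] v=[-1.2471]
Step 33: x=[3.8907] v=[-1.2135]
Step 34: x=[3.8319] v=[-1.1753]
Step 35: x=[3.7753] v=[-1.1327]
Step 36: x=[3.7210] v=[-1.0858]
Step 37: x=[3.6693] v=[-1.0349]
Step 38: x=[3.6203] v=[-0.9801]
Step 39: x=[3.5742] v=[-0.9216]
Step 40: x=[3.5312] v=[-0.8597]
Step 41: x=[3.4915] v=[-0.7945]
Step 42: x=[3.4552] v=[-0.7264]
Step 43: x=[3.4224] v=[-0.6555]
Step 44: x=[3.3933] v=[-0.5822]
Step 45: x=[3.3680] v=[-0.5067]
Step 46: x=[3.3465] v=[-0.4293]
Step 47: x=[3.3290] v=[-0.3503]
Step 48: x=[3.3155] v=[-0.2700]
Step 49: x=[3.3061] v=[-0.1887]
Step 50: x=[3.3008] v=[-0.1067]
Step 51: x=[3.2996] v=[-0.0243]
Step 52: x=[3.3025] v=[0.0582]
First v>=0 after going negative at step 52, time=2.6000

Answer: 2.6000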